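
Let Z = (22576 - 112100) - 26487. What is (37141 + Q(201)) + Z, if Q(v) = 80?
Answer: -78790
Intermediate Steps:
Z = -116011 (Z = -89524 - 26487 = -116011)
(37141 + Q(201)) + Z = (37141 + 80) - 116011 = 37221 - 116011 = -78790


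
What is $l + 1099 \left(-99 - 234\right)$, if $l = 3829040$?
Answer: $3463073$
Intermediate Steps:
$l + 1099 \left(-99 - 234\right) = 3829040 + 1099 \left(-99 - 234\right) = 3829040 + 1099 \left(-333\right) = 3829040 - 365967 = 3463073$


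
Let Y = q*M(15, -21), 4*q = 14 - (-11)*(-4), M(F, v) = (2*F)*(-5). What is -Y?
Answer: -1125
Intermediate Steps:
M(F, v) = -10*F
q = -15/2 (q = (14 - (-11)*(-4))/4 = (14 - 1*44)/4 = (14 - 44)/4 = (¼)*(-30) = -15/2 ≈ -7.5000)
Y = 1125 (Y = -(-75)*15 = -15/2*(-150) = 1125)
-Y = -1*1125 = -1125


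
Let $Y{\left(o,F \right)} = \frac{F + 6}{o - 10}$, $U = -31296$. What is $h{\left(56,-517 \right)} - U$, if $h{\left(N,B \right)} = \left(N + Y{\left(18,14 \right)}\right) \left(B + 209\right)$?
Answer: $13278$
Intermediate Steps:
$Y{\left(o,F \right)} = \frac{6 + F}{-10 + o}$
$h{\left(N,B \right)} = \left(209 + B\right) \left(\frac{5}{2} + N\right)$ ($h{\left(N,B \right)} = \left(N + \frac{6 + 14}{-10 + 18}\right) \left(B + 209\right) = \left(N + \frac{1}{8} \cdot 20\right) \left(209 + B\right) = \left(N + \frac{5}{2}\right) \left(209 + B\right) = \left(\frac{5}{2} + N\right) \left(209 + B\right) = \left(209 + B\right) \left(\frac{5}{2} + N\right)$)
$h{\left(56,-517 \right)} - U = \left(\frac{1045}{2} + 209 \cdot 56 + \frac{5}{2} \left(-517\right) - 28952\right) - -31296 = \left(\frac{1045}{2} + 11704 - \frac{2585}{2} - 28952\right) + 31296 = -18018 + 31296 = 13278$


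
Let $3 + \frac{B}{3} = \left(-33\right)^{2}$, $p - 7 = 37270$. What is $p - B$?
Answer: $34019$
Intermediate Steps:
$p = 37277$ ($p = 7 + 37270 = 37277$)
$B = 3258$ ($B = -9 + 3 \left(-33\right)^{2} = -9 + 3 \cdot 1089 = -9 + 3267 = 3258$)
$p - B = 37277 - 3258 = 34019$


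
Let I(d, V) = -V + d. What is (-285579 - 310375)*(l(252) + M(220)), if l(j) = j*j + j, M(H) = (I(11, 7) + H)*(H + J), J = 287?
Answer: -105676947096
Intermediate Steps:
I(d, V) = d - V
M(H) = (4 + H)*(287 + H) (M(H) = ((11 - 1*7) + H)*(H + 287) = ((11 - 7) + H)*(287 + H) = (4 + H)*(287 + H))
l(j) = j + j² (l(j) = j² + j = j + j²)
(-285579 - 310375)*(l(252) + M(220)) = (-285579 - 310375)*(252*(1 + 252) + (1148 + 220² + 291*220)) = -595954*(252*253 + (1148 + 48400 + 64020)) = -595954*(63756 + 113568) = -595954*177324 = -105676947096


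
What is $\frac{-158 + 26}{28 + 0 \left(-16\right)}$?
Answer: $- \frac{33}{7} \approx -4.7143$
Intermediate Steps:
$\frac{-158 + 26}{28 + 0 \left(-16\right)} = \frac{1}{28 + 0} \left(-132\right) = \frac{1}{28} \left(-132\right) = - \frac{33}{7}$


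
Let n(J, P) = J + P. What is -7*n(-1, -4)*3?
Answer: 105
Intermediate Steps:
-7*n(-1, -4)*3 = -7*(-1 - 4)*3 = -7*(-5)*3 = 35*3 = 105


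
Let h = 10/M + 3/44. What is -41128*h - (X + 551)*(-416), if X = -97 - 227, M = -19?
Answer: 23674294/209 ≈ 1.1327e+5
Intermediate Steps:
h = -383/836 (h = 10/(-19) + 3/44 = 10*(-1/19) + 3*(1/44) = -10/19 + 3/44 = -383/836 ≈ -0.45813)
X = -324
-41128*h - (X + 551)*(-416) = -41128*(-383/836) - (-324 + 551)*(-416) = 3938006/209 - 227*(-416) = 3938006/209 - 1*(-94432) = 3938006/209 + 94432 = 23674294/209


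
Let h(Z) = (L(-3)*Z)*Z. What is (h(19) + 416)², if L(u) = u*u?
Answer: 13432225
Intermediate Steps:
L(u) = u²
h(Z) = 9*Z² (h(Z) = ((-3)²*Z)*Z = (9*Z)*Z = 9*Z²)
(h(19) + 416)² = (9*19² + 416)² = (9*361 + 416)² = (3249 + 416)² = 3665² = 13432225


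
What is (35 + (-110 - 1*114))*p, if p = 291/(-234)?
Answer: 6111/26 ≈ 235.04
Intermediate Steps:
p = -97/78 (p = 291*(-1/234) = -97/78 ≈ -1.2436)
(35 + (-110 - 1*114))*p = (35 + (-110 - 1*114))*(-97/78) = (35 + (-110 - 114))*(-97/78) = (35 - 224)*(-97/78) = -189*(-97/78) = 6111/26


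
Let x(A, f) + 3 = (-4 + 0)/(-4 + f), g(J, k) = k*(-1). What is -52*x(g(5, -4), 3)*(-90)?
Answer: 4680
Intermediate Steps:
g(J, k) = -k
x(A, f) = -3 - 4/(-4 + f) (x(A, f) = -3 + (-4 + 0)/(-4 + f) = -3 - 4/(-4 + f))
-52*x(g(5, -4), 3)*(-90) = -52*(8 - 3*3)/(-4 + 3)*(-90) = -52*(8 - 9)/(-1)*(-90) = -(-52)*(-1)*(-90) = -52*1*(-90) = -52*(-90) = 4680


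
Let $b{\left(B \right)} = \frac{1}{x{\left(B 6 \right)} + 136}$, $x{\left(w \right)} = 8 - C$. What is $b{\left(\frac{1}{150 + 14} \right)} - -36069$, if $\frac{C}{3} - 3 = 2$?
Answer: $\frac{4652902}{129} \approx 36069.0$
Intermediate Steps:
$C = 15$ ($C = 9 + 3 \cdot 2 = 9 + 6 = 15$)
$x{\left(w \right)} = -7$ ($x{\left(w \right)} = 8 - 15 = -7$)
$b{\left(B \right)} = \frac{1}{129}$ ($b{\left(B \right)} = \frac{1}{-7 + 136} = \frac{1}{129}$)
$b{\left(\frac{1}{150 + 14} \right)} - -36069 = \frac{1}{129} - -36069 = \frac{1}{129} + 36069 = \frac{4652902}{129}$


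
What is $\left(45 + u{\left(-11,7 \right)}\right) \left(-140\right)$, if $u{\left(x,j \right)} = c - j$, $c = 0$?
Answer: $-5320$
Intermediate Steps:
$u{\left(x,j \right)} = - j$ ($u{\left(x,j \right)} = 0 - j = - j$)
$\left(45 + u{\left(-11,7 \right)}\right) \left(-140\right) = \left(45 - 7\right) \left(-140\right) = 38 \left(-140\right) = -5320$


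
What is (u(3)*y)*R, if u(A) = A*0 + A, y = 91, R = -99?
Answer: -27027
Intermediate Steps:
u(A) = A (u(A) = 0 + A = A)
(u(3)*y)*R = (3*91)*(-99) = 273*(-99) = -27027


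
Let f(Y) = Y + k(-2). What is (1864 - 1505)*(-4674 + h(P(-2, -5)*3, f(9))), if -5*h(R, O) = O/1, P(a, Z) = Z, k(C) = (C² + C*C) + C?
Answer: -1679043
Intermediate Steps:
k(C) = C + 2*C² (k(C) = (C² + C²) + C = 2*C² + C = C + 2*C²)
f(Y) = 6 + Y (f(Y) = Y - 2*(1 + 2*(-2)) = Y - 2*(1 - 4) = Y - 2*(-3) = Y + 6 = 6 + Y)
h(R, O) = -O/5 (h(R, O) = -O/(5*1) = -O/5)
(1864 - 1505)*(-4674 + h(P(-2, -5)*3, f(9))) = (1864 - 1505)*(-4674 - (6 + 9)/5) = 359*(-4674 - ⅕*15) = 359*(-4674 - 3) = 359*(-4677) = -1679043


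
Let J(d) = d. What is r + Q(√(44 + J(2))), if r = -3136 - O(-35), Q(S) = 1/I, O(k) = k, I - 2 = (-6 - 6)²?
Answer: -452745/146 ≈ -3101.0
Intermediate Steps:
I = 146 (I = 2 + (-6 - 6)² = 2 + (-12)² = 2 + 144 = 146)
Q(S) = 1/146
r = -3101 (r = -3136 - 1*(-35) = -3136 + 35 = -3101)
r + Q(√(44 + J(2))) = -3101 + 1/146 = -452745/146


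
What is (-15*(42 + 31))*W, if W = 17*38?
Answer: -707370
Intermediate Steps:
W = 646
(-15*(42 + 31))*W = -15*(42 + 31)*646 = -15*73*646 = -1095*646 = -707370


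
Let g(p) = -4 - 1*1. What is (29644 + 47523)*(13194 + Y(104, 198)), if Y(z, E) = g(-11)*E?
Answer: 941746068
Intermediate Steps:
g(p) = -5 (g(p) = -4 - 1 = -5)
Y(z, E) = -5*E
(29644 + 47523)*(13194 + Y(104, 198)) = (29644 + 47523)*(13194 - 5*198) = 77167*(13194 - 990) = 77167*12204 = 941746068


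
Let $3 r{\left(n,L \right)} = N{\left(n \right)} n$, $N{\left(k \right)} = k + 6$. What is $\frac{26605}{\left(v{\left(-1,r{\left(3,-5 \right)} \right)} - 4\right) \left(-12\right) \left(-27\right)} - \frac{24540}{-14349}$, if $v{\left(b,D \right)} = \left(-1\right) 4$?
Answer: $- \frac{106049155}{12397536} \approx -8.554$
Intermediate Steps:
$N{\left(k \right)} = 6 + k$
$r{\left(n,L \right)} = \frac{n \left(6 + n\right)}{3}$ ($r{\left(n,L \right)} = \frac{\left(6 + n\right) n}{3} = \frac{n \left(6 + n\right)}{3}$)
$v{\left(b,D \right)} = -4$
$\frac{26605}{\left(v{\left(-1,r{\left(3,-5 \right)} \right)} - 4\right) \left(-12\right) \left(-27\right)} - \frac{24540}{-14349} = \frac{26605}{\left(-4 - 4\right) \left(-12\right) \left(-27\right)} - \frac{24540}{-14349} = \frac{26605}{\left(-4 - 4\right) \left(-12\right) \left(-27\right)} - - \frac{8180}{4783} = \frac{26605}{\left(-8\right) \left(-12\right) \left(-27\right)} + \frac{8180}{4783} = \frac{26605}{96 \left(-27\right)} + \frac{8180}{4783} = \frac{26605}{-2592} + \frac{8180}{4783} = 26605 \left(- \frac{1}{2592}\right) + \frac{8180}{4783} = - \frac{26605}{2592} + \frac{8180}{4783} = - \frac{106049155}{12397536}$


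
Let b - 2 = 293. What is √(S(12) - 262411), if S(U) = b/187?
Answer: I*√9176195094/187 ≈ 512.26*I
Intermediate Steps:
b = 295 (b = 2 + 293 = 295)
S(U) = 295/187
√(S(12) - 262411) = √(295/187 - 262411) = √(-49070562/187) = I*√9176195094/187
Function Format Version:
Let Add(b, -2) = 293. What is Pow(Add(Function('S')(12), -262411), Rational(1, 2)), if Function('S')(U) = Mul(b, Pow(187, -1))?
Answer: Mul(Rational(1, 187), I, Pow(9176195094, Rational(1, 2))) ≈ Mul(512.26, I)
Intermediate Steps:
b = 295 (b = Add(2, 293) = 295)
Function('S')(U) = Rational(295, 187) (Function('S')(U) = Mul(295, Pow(187, -1)) = Mul(295, Rational(1, 187)) = Rational(295, 187))
Pow(Add(Function('S')(12), -262411), Rational(1, 2)) = Pow(Add(Rational(295, 187), -262411), Rational(1, 2)) = Pow(Rational(-49070562, 187), Rational(1, 2)) = Mul(Rational(1, 187), I, Pow(9176195094, Rational(1, 2)))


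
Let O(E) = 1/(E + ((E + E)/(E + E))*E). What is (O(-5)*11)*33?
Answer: -363/10 ≈ -36.300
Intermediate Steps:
O(E) = 1/(2*E) (O(E) = 1/(E + ((2*E)/((2*E)))*E) = 1/(E + ((2*E)*(1/(2*E)))*E) = 1/(E + 1*E) = 1/(E + E) = 1/(2*E))
(O(-5)*11)*33 = (((½)/(-5))*11)*33 = (((½)*(-⅕))*11)*33 = -⅒*11*33 = -11/10*33 = -363/10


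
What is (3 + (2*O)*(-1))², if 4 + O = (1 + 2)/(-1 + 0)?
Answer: 289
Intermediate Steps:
O = -7 (O = -4 + (1 + 2)/(-1 + 0) = -4 + 3/(-1) = -4 + 3*(-1) = -4 - 3 = -7)
(3 + (2*O)*(-1))² = (3 + (2*(-7))*(-1))² = (3 - 14*(-1))² = (3 + 14)² = 17² = 289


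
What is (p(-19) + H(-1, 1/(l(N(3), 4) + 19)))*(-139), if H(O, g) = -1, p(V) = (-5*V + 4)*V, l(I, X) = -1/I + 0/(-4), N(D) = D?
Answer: 261598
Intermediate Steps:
l(I, X) = -1/I (l(I, X) = -1/I + 0*(-1/4) = -1/I + 0 = -1/I)
p(V) = V*(4 - 5*V) (p(V) = (4 - 5*V)*V = V*(4 - 5*V))
(p(-19) + H(-1, 1/(l(N(3), 4) + 19)))*(-139) = (-19*(4 - 5*(-19)) - 1)*(-139) = (-19*(4 + 95) - 1)*(-139) = (-19*99 - 1)*(-139) = (-1881 - 1)*(-139) = -1882*(-139) = 261598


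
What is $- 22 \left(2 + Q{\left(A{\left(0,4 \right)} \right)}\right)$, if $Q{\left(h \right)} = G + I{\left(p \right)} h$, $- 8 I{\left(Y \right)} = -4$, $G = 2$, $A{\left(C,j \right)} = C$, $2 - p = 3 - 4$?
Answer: $-88$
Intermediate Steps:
$p = 3$ ($p = 2 - \left(3 - 4\right) = 2 - -1 = 2 + 1 = 3$)
$I{\left(Y \right)} = \frac{1}{2}$ ($I{\left(Y \right)} = \left(- \frac{1}{8}\right) \left(-4\right) = \frac{1}{2}$)
$Q{\left(h \right)} = 2 + \frac{h}{2}$
$- 22 \left(2 + Q{\left(A{\left(0,4 \right)} \right)}\right) = - 22 \left(2 + \left(2 + \frac{1}{2} \cdot 0\right)\right) = - 22 \left(2 + \left(2 + 0\right)\right) = - 22 \left(2 + 2\right) = \left(-22\right) 4 = -88$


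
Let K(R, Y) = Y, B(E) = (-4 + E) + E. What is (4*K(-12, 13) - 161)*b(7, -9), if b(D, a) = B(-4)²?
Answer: -15696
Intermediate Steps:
B(E) = -4 + 2*E
b(D, a) = 144 (b(D, a) = (-4 + 2*(-4))² = (-4 - 8)² = (-12)² = 144)
(4*K(-12, 13) - 161)*b(7, -9) = (4*13 - 161)*144 = (52 - 161)*144 = -109*144 = -15696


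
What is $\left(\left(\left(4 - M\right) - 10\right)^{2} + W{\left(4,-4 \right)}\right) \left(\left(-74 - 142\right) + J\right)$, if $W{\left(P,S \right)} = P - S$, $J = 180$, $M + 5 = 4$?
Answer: $-1188$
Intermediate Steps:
$M = -1$ ($M = -5 + 4 = -1$)
$\left(\left(\left(4 - M\right) - 10\right)^{2} + W{\left(4,-4 \right)}\right) \left(\left(-74 - 142\right) + J\right) = \left(\left(\left(4 - -1\right) - 10\right)^{2} + \left(4 - -4\right)\right) \left(\left(-74 - 142\right) + 180\right) = \left(\left(\left(4 + 1\right) - 10\right)^{2} + \left(4 + 4\right)\right) \left(\left(-74 - 142\right) + 180\right) = \left(\left(5 - 10\right)^{2} + 8\right) \left(-216 + 180\right) = \left(\left(-5\right)^{2} + 8\right) \left(-36\right) = \left(25 + 8\right) \left(-36\right) = 33 \left(-36\right) = -1188$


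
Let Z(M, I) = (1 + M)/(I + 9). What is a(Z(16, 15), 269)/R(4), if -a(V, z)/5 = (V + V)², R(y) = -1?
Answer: 1445/144 ≈ 10.035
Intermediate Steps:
Z(M, I) = (1 + M)/(9 + I)
a(V, z) = -20*V² (a(V, z) = -5*(V + V)² = -5*4*V² = -20*V²)
a(Z(16, 15), 269)/R(4) = -20*(1 + 16)²/(9 + 15)²/(-1) = -20*(17/24)²*(-1) = -20*289/576*(-1) = -1445/144*(-1) = 1445/144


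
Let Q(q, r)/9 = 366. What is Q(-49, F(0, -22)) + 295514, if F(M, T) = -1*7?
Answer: 298808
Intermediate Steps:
F(M, T) = -7
Q(q, r) = 3294 (Q(q, r) = 9*366 = 3294)
Q(-49, F(0, -22)) + 295514 = 3294 + 295514 = 298808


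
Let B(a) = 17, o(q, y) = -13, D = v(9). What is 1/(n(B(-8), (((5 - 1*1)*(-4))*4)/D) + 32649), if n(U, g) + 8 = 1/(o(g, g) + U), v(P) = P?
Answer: 4/130565 ≈ 3.0636e-5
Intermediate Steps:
D = 9
n(U, g) = -8 + 1/(-13 + U)
1/(n(B(-8), (((5 - 1*1)*(-4))*4)/D) + 32649) = 1/((105 - 8*17)/(-13 + 17) + 32649) = 1/((105 - 136)/4 + 32649) = 1/((¼)*(-31) + 32649) = 1/(-31/4 + 32649) = 1/(130565/4) = 4/130565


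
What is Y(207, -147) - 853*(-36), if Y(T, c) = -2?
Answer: 30706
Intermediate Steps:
Y(207, -147) - 853*(-36) = -2 - 853*(-36) = -2 - 1*(-30708) = -2 + 30708 = 30706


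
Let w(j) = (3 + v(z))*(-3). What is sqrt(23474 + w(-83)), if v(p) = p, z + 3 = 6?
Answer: 4*sqrt(1466) ≈ 153.15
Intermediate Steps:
z = 3 (z = -3 + 6 = 3)
w(j) = -18 (w(j) = (3 + 3)*(-3) = 6*(-3) = -18)
sqrt(23474 + w(-83)) = sqrt(23474 - 18) = sqrt(23456) = 4*sqrt(1466)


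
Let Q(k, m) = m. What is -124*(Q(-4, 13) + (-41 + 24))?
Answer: 496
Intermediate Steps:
-124*(Q(-4, 13) + (-41 + 24)) = -124*(13 + (-41 + 24)) = -124*(13 - 17) = -124*(-4) = 496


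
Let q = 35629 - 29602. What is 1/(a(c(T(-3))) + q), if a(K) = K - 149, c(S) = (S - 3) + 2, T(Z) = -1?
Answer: 1/5876 ≈ 0.00017018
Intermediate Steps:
c(S) = -1 + S (c(S) = (-3 + S) + 2 = -1 + S)
a(K) = -149 + K
q = 6027
1/(a(c(T(-3))) + q) = 1/((-149 + (-1 - 1)) + 6027) = 1/((-149 - 2) + 6027) = 1/(-151 + 6027) = 1/5876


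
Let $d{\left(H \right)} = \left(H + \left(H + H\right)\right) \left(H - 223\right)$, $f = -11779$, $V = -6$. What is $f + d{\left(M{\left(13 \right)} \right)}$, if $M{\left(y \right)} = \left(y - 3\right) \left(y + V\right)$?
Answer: $-43909$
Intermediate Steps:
$M{\left(y \right)} = \left(-6 + y\right) \left(-3 + y\right)$ ($M{\left(y \right)} = \left(y - 3\right) \left(y - 6\right) = \left(-3 + y\right) \left(-6 + y\right) = \left(-6 + y\right) \left(-3 + y\right)$)
$d{\left(H \right)} = 3 H \left(-223 + H\right)$ ($d{\left(H \right)} = \left(H + 2 H\right) \left(-223 + H\right) = 3 H \left(-223 + H\right)$)
$f + d{\left(M{\left(13 \right)} \right)} = -11779 + 3 \left(18 + 13^{2} - 117\right) \left(-223 + \left(18 + 13^{2} - 117\right)\right) = -11779 + 3 \left(18 + 169 - 117\right) \left(-223 + \left(18 + 169 - 117\right)\right) = -11779 + 3 \cdot 70 \left(-223 + 70\right) = -11779 + 3 \cdot 70 \left(-153\right) = -11779 - 32130 = -43909$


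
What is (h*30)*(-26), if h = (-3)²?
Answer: -7020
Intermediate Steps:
h = 9
(h*30)*(-26) = (9*30)*(-26) = 270*(-26) = -7020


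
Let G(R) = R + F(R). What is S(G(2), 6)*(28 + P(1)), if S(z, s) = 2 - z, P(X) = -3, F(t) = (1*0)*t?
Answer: 0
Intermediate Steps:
F(t) = 0 (F(t) = 0*t = 0)
G(R) = R (G(R) = R + 0 = R)
S(G(2), 6)*(28 + P(1)) = (2 - 1*2)*(28 - 3) = (2 - 2)*25 = 0*25 = 0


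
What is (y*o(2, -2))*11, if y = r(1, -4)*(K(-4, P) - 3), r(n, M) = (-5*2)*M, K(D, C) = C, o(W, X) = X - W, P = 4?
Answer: -1760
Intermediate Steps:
r(n, M) = -10*M
y = 40 (y = (-10*(-4))*(4 - 3) = 40*1 = 40)
(y*o(2, -2))*11 = (40*(-2 - 1*2))*11 = (40*(-2 - 2))*11 = (40*(-4))*11 = -160*11 = -1760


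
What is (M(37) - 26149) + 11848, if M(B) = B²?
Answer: -12932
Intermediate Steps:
(M(37) - 26149) + 11848 = (37² - 26149) + 11848 = (1369 - 26149) + 11848 = -24780 + 11848 = -12932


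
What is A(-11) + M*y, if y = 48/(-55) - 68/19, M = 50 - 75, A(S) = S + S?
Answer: 18662/209 ≈ 89.292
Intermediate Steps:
A(S) = 2*S
M = -25
y = -4652/1045 (y = 48*(-1/55) - 68*1/19 = -48/55 - 68/19 = -4652/1045 ≈ -4.4517)
A(-11) + M*y = 2*(-11) - 25*(-4652/1045) = -22 + 23260/209 = 18662/209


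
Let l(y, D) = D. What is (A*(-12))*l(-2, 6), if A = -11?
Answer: 792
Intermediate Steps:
(A*(-12))*l(-2, 6) = -11*(-12)*6 = 132*6 = 792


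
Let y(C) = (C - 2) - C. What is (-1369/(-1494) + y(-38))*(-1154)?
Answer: 934163/747 ≈ 1250.6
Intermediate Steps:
y(C) = -2 (y(C) = (-2 + C) - C = -2)
(-1369/(-1494) + y(-38))*(-1154) = (-1369/(-1494) - 2)*(-1154) = (-1369*(-1/1494) - 2)*(-1154) = (1369/1494 - 2)*(-1154) = -1619/1494*(-1154) = 934163/747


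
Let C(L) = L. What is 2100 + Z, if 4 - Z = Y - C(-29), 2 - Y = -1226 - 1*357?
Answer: 490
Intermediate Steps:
Y = 1585 (Y = 2 - (-1226 - 1*357) = 2 - (-1226 - 357) = 2 - 1*(-1583) = 2 + 1583 = 1585)
Z = -1610 (Z = 4 - (1585 - 1*(-29)) = 4 - (1585 + 29) = 4 - 1*1614 = 4 - 1614 = -1610)
2100 + Z = 2100 - 1610 = 490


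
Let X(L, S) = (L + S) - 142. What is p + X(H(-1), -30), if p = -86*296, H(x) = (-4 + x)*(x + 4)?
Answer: -25643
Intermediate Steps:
H(x) = (-4 + x)*(4 + x)
X(L, S) = -142 + L + S
p = -25456
p + X(H(-1), -30) = -25456 + (-142 + (-16 + (-1)²) - 30) = -25456 + (-142 + (-16 + 1) - 30) = -25456 + (-142 - 15 - 30) = -25456 - 187 = -25643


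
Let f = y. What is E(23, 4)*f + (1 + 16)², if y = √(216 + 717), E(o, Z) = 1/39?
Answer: 289 + √933/39 ≈ 289.78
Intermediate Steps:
E(o, Z) = 1/39
y = √933 ≈ 30.545
f = √933 ≈ 30.545
E(23, 4)*f + (1 + 16)² = √933/39 + (1 + 16)² = √933/39 + 17² = √933/39 + 289 = 289 + √933/39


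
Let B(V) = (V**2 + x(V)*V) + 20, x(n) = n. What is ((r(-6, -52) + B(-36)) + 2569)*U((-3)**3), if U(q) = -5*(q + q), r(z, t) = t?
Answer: 1384830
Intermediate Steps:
U(q) = -10*q
B(V) = 20 + 2*V**2 (B(V) = (V**2 + V*V) + 20 = (V**2 + V**2) + 20 = 2*V**2 + 20 = 20 + 2*V**2)
((r(-6, -52) + B(-36)) + 2569)*U((-3)**3) = ((-52 + (20 + 2*(-36)**2)) + 2569)*(-10*(-3)**3) = ((-52 + (20 + 2*1296)) + 2569)*(-10*(-27)) = ((-52 + (20 + 2592)) + 2569)*270 = ((-52 + 2612) + 2569)*270 = (2560 + 2569)*270 = 5129*270 = 1384830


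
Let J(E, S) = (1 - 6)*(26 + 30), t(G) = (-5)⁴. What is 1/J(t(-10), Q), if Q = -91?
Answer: -1/280 ≈ -0.0035714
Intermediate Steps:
t(G) = 625
J(E, S) = -280 (J(E, S) = -5*56 = -280)
1/J(t(-10), Q) = 1/(-280) = -1/280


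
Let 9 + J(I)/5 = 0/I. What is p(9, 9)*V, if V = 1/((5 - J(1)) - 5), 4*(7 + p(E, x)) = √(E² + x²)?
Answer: -7/45 + √2/20 ≈ -0.084845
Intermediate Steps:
J(I) = -45 (J(I) = -45 + 5*(0/I) = -45 + 5*0 = -45 + 0 = -45)
p(E, x) = -7 + √(E² + x²)/4
V = 1/45 (V = 1/((5 - 1*(-45)) - 5) = 1/((5 + 45) - 5) = 1/(50 - 5) = 1/45 ≈ 0.022222)
p(9, 9)*V = (-7 + √(9² + 9²)/4)*(1/45) = (-7 + √(81 + 81)/4)*(1/45) = (-7 + √162/4)*(1/45) = (-7 + (9*√2)/4)*(1/45) = (-7 + 9*√2/4)*(1/45) = -7/45 + √2/20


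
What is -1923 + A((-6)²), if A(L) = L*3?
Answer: -1815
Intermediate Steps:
A(L) = 3*L
-1923 + A((-6)²) = -1923 + 3*(-6)² = -1923 + 3*36 = -1923 + 108 = -1815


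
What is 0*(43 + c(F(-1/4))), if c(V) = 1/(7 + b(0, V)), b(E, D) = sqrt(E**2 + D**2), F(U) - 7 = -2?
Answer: 0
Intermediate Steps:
F(U) = 5 (F(U) = 7 - 2 = 5)
b(E, D) = sqrt(D**2 + E**2)
c(V) = 1/(7 + sqrt(V**2)) (c(V) = 1/(7 + sqrt(V**2 + 0**2)) = 1/(7 + sqrt(V**2 + 0)) = 1/(7 + sqrt(V**2)))
0*(43 + c(F(-1/4))) = 0*(43 + 1/(7 + sqrt(5**2))) = 0*(43 + 1/(7 + sqrt(25))) = 0*(43 + 1/(7 + 5)) = 0*(43 + 1/12) = 0*(517/12) = 0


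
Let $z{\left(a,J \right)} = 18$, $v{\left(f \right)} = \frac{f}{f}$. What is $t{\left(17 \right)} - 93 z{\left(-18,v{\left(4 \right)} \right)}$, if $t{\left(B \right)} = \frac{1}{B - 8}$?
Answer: $- \frac{15065}{9} \approx -1673.9$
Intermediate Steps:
$v{\left(f \right)} = 1$
$t{\left(B \right)} = \frac{1}{-8 + B}$
$t{\left(17 \right)} - 93 z{\left(-18,v{\left(4 \right)} \right)} = \frac{1}{-8 + 17} - 1674 = \frac{1}{9} - 1674 = - \frac{15065}{9}$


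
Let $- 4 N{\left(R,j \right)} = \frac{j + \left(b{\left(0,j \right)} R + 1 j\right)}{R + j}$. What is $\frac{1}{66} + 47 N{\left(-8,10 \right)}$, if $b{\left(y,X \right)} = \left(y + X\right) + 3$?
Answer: $\frac{16286}{33} \approx 493.52$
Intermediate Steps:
$b{\left(y,X \right)} = 3 + X + y$ ($b{\left(y,X \right)} = \left(X + y\right) + 3 = 3 + X + y$)
$N{\left(R,j \right)} = - \frac{2 j + R \left(3 + j\right)}{4 \left(R + j\right)}$ ($N{\left(R,j \right)} = - \frac{\left(j + \left(\left(3 + j + 0\right) R + 1 j\right)\right) \frac{1}{R + j}}{4} = - \frac{\left(j + \left(\left(3 + j\right) R + j\right)\right) \frac{1}{R + j}}{4} = - \frac{\left(j + \left(R \left(3 + j\right) + j\right)\right) \frac{1}{R + j}}{4} = - \frac{\left(j + \left(j + R \left(3 + j\right)\right)\right) \frac{1}{R + j}}{4} = - \frac{\left(2 j + R \left(3 + j\right)\right) \frac{1}{R + j}}{4} = - \frac{\frac{1}{R + j} \left(2 j + R \left(3 + j\right)\right)}{4} = - \frac{2 j + R \left(3 + j\right)}{4 \left(R + j\right)}$)
$\frac{1}{66} + 47 N{\left(-8,10 \right)} = \frac{1}{66} + 47 \frac{\left(- \frac{1}{2}\right) 10 - - 2 \left(3 + 10\right)}{-8 + 10} = \frac{1}{66} + 47 \frac{-5 - \left(-2\right) 13}{2} = \frac{1}{66} + 47 \frac{-5 + 26}{2} = \frac{1}{66} + 47 \cdot \frac{1}{2} \cdot 21 = \frac{1}{66} + 47 \cdot \frac{21}{2} = \frac{1}{66} + \frac{987}{2} = \frac{16286}{33}$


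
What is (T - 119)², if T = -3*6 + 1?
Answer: 18496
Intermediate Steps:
T = -17 (T = -18 + 1 = -17)
(T - 119)² = (-17 - 119)² = (-136)² = 18496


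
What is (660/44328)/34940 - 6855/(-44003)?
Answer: 176953205593/1135879009016 ≈ 0.15579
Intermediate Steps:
(660/44328)/34940 - 6855/(-44003) = (660*(1/44328))*(1/34940) - 6855*(-1/44003) = (55/3694)*(1/34940) + 6855/44003 = 11/25813672 + 6855/44003 = 176953205593/1135879009016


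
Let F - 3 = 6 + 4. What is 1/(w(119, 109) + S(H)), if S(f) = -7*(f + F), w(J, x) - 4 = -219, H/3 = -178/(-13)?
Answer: -13/7716 ≈ -0.0016848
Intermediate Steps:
F = 13 (F = 3 + (6 + 4) = 3 + 10 = 13)
H = 534/13 (H = 3*(-178/(-13)) = 3*(-178*(-1/13)) = 3*(178/13) = 534/13 ≈ 41.077)
w(J, x) = -215 (w(J, x) = 4 - 219 = -215)
S(f) = -91 - 7*f (S(f) = -7*(f + 13) = -7*(13 + f) = -91 - 7*f)
1/(w(119, 109) + S(H)) = 1/(-215 + (-91 - 7*534/13)) = 1/(-215 + (-91 - 3738/13)) = 1/(-215 - 4921/13) = 1/(-7716/13) = -13/7716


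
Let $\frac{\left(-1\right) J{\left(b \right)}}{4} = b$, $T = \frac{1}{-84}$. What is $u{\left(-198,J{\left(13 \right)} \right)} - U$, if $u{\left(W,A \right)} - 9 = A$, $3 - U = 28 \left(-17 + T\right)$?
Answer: $- \frac{1567}{3} \approx -522.33$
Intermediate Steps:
$T = - \frac{1}{84} \approx -0.011905$
$J{\left(b \right)} = - 4 b$
$U = \frac{1438}{3}$ ($U = 3 - 28 \left(-17 - \frac{1}{84}\right) = 3 - 28 \left(- \frac{1429}{84}\right) = 3 - - \frac{1429}{3} = 3 + \frac{1429}{3} = \frac{1438}{3} \approx 479.33$)
$u{\left(W,A \right)} = 9 + A$
$u{\left(-198,J{\left(13 \right)} \right)} - U = \left(9 - 52\right) - \frac{1438}{3} = -43 - \frac{1438}{3} = - \frac{1567}{3}$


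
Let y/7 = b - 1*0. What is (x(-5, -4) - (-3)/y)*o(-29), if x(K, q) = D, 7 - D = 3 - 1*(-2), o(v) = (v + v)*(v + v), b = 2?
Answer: 52142/7 ≈ 7448.9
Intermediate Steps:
o(v) = 4*v**2 (o(v) = (2*v)*(2*v) = 4*v**2)
D = 2 (D = 7 - (3 - 1*(-2)) = 7 - (3 + 2) = 7 - 1*5 = 7 - 5 = 2)
x(K, q) = 2
y = 14 (y = 7*(2 - 1*0) = 7*(2 + 0) = 7*2 = 14)
(x(-5, -4) - (-3)/y)*o(-29) = (2 - (-3)/14)*(4*(-29)**2) = (2 - (-3)/14)*(4*841) = (2 - 1*(-3/14))*3364 = (2 + 3/14)*3364 = (31/14)*3364 = 52142/7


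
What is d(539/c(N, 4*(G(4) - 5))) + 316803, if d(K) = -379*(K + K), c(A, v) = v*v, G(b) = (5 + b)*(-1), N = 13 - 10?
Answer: 10133527/32 ≈ 3.1667e+5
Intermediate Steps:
N = 3
G(b) = -5 - b
c(A, v) = v²
d(K) = -758*K
d(539/c(N, 4*(G(4) - 5))) + 316803 = -408562/((4*((-5 - 1*4) - 5))²) + 316803 = -408562/((4*((-5 - 4) - 5))²) + 316803 = -408562/((4*(-9 - 5))²) + 316803 = -408562/((4*(-14))²) + 316803 = -408562/((-56)²) + 316803 = -408562/3136 + 316803 = -758*11/64 + 316803 = -4169/32 + 316803 = 10133527/32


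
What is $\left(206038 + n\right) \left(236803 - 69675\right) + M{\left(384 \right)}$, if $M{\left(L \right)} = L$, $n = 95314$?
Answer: $50364357440$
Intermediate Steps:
$\left(206038 + n\right) \left(236803 - 69675\right) + M{\left(384 \right)} = \left(206038 + 95314\right) \left(236803 - 69675\right) + 384 = 301352 \cdot 167128 + 384 = 50364357056 + 384 = 50364357440$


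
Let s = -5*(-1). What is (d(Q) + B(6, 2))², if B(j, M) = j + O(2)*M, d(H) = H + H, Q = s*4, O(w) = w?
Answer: 2500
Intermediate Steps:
s = 5
Q = 20 (Q = 5*4 = 20)
d(H) = 2*H
B(j, M) = j + 2*M
(d(Q) + B(6, 2))² = (2*20 + (6 + 2*2))² = (40 + (6 + 4))² = (40 + 10)² = 50² = 2500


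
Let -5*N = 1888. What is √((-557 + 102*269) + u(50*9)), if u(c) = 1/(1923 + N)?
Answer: 2*√401242811171/7727 ≈ 163.95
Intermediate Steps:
N = -1888/5 (N = -⅕*1888 = -1888/5 ≈ -377.60)
u(c) = 5/7727 (u(c) = 1/(1923 - 1888/5) = 1/(7727/5) = 5/7727)
√((-557 + 102*269) + u(50*9)) = √((-557 + 102*269) + 5/7727) = √((-557 + 27438) + 5/7727) = √(26881 + 5/7727) = √(207709492/7727) = 2*√401242811171/7727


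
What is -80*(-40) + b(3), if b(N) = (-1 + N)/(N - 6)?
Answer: 9598/3 ≈ 3199.3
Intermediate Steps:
b(N) = (-1 + N)/(-6 + N)
-80*(-40) + b(3) = -80*(-40) + (-1 + 3)/(-6 + 3) = 3200 + 2/(-3) = 3200 - ⅓*2 = 3200 - ⅔ = 9598/3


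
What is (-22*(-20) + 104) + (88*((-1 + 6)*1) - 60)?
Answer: 924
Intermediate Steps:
(-22*(-20) + 104) + (88*((-1 + 6)*1) - 60) = (440 + 104) + (88*(5*1) - 60) = 544 + (88*5 - 60) = 544 + (440 - 60) = 544 + 380 = 924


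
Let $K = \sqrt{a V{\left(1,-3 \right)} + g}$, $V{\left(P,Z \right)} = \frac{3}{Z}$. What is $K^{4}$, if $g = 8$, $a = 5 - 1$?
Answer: $16$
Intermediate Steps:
$a = 4$ ($a = 5 - 1 = 4$)
$K = 2$ ($K = \sqrt{4 \frac{3}{-3} + 8} = \sqrt{4 \cdot 3 \left(- \frac{1}{3}\right) + 8} = \sqrt{4 \left(-1\right) + 8} = \sqrt{-4 + 8} = \sqrt{4} = 2$)
$K^{4} = 2^{4} = 16$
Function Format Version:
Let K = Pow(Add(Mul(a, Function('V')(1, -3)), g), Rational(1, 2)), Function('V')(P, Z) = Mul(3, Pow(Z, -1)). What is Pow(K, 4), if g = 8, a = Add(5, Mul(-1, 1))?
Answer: 16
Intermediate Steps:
a = 4 (a = Add(5, -1) = 4)
K = 2 (K = Pow(Add(Mul(4, Mul(3, Pow(-3, -1))), 8), Rational(1, 2)) = Pow(Add(Mul(4, Mul(3, Rational(-1, 3))), 8), Rational(1, 2)) = Pow(Add(Mul(4, -1), 8), Rational(1, 2)) = Pow(Add(-4, 8), Rational(1, 2)) = Pow(4, Rational(1, 2)) = 2)
Pow(K, 4) = Pow(2, 4) = 16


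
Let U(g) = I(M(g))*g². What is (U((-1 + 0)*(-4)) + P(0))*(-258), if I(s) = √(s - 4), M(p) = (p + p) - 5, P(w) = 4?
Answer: -1032 - 4128*I ≈ -1032.0 - 4128.0*I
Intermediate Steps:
M(p) = -5 + 2*p (M(p) = 2*p - 5 = -5 + 2*p)
I(s) = √(-4 + s)
U(g) = g²*√(-9 + 2*g) (U(g) = √(-4 + (-5 + 2*g))*g² = √(-9 + 2*g)*g² = g²*√(-9 + 2*g))
(U((-1 + 0)*(-4)) + P(0))*(-258) = (((-1 + 0)*(-4))²*√(-9 + 2*((-1 + 0)*(-4))) + 4)*(-258) = ((-1*(-4))²*√(-9 + 2*(-1*(-4))) + 4)*(-258) = (4²*√(-9 + 2*4) + 4)*(-258) = (16*√(-9 + 8) + 4)*(-258) = (16*√(-1) + 4)*(-258) = (16*I + 4)*(-258) = (4 + 16*I)*(-258) = -1032 - 4128*I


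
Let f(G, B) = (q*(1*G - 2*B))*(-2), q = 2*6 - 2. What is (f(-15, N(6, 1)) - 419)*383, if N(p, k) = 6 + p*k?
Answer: 138263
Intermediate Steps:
q = 10 (q = 12 - 2 = 10)
N(p, k) = 6 + k*p
f(G, B) = -20*G + 40*B (f(G, B) = (10*(1*G - 2*B))*(-2) = (10*(G - 2*B))*(-2) = (-20*B + 10*G)*(-2) = -20*G + 40*B)
(f(-15, N(6, 1)) - 419)*383 = ((-20*(-15) + 40*(6 + 1*6)) - 419)*383 = ((300 + 40*(6 + 6)) - 419)*383 = ((300 + 40*12) - 419)*383 = ((300 + 480) - 419)*383 = (780 - 419)*383 = 361*383 = 138263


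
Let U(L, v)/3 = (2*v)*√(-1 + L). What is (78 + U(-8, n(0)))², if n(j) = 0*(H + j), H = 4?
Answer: 6084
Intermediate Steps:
n(j) = 0 (n(j) = 0*(4 + j) = 0)
U(L, v) = 6*v*√(-1 + L) (U(L, v) = 3*((2*v)*√(-1 + L)) = 3*(2*v*√(-1 + L)) = 6*v*√(-1 + L))
(78 + U(-8, n(0)))² = (78 + 6*0*√(-1 - 8))² = (78 + 6*0*√(-9))² = (78 + 6*0*(3*I))² = (78 + 0)² = 78² = 6084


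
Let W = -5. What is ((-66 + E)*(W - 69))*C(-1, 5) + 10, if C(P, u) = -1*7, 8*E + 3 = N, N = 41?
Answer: -63435/2 ≈ -31718.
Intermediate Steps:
E = 19/4 (E = -3/8 + (⅛)*41 = -3/8 + 41/8 = 19/4 ≈ 4.7500)
C(P, u) = -7
((-66 + E)*(W - 69))*C(-1, 5) + 10 = ((-66 + 19/4)*(-5 - 69))*(-7) + 10 = -245/4*(-74)*(-7) + 10 = (9065/2)*(-7) + 10 = -63455/2 + 10 = -63435/2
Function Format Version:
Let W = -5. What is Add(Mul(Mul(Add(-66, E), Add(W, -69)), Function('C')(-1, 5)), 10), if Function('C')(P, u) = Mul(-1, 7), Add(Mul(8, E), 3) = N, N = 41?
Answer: Rational(-63435, 2) ≈ -31718.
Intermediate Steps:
E = Rational(19, 4) (E = Add(Rational(-3, 8), Mul(Rational(1, 8), 41)) = Add(Rational(-3, 8), Rational(41, 8)) = Rational(19, 4) ≈ 4.7500)
Function('C')(P, u) = -7
Add(Mul(Mul(Add(-66, E), Add(W, -69)), Function('C')(-1, 5)), 10) = Add(Mul(Mul(Add(-66, Rational(19, 4)), Add(-5, -69)), -7), 10) = Add(Mul(Mul(Rational(-245, 4), -74), -7), 10) = Add(Mul(Rational(9065, 2), -7), 10) = Add(Rational(-63455, 2), 10) = Rational(-63435, 2)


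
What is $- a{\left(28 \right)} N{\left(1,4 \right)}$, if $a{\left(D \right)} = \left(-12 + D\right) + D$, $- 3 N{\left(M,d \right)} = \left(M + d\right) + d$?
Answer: $132$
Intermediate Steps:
$N{\left(M,d \right)} = - \frac{2 d}{3} - \frac{M}{3}$ ($N{\left(M,d \right)} = - \frac{\left(M + d\right) + d}{3} = - \frac{M + 2 d}{3} = - \frac{2 d}{3} - \frac{M}{3}$)
$a{\left(D \right)} = -12 + 2 D$
$- a{\left(28 \right)} N{\left(1,4 \right)} = - \left(-12 + 2 \cdot 28\right) \left(\left(- \frac{2}{3}\right) 4 - \frac{1}{3}\right) = - \left(-12 + 56\right) \left(- \frac{8}{3} - \frac{1}{3}\right) = - 44 \left(-3\right) = \left(-1\right) \left(-132\right) = 132$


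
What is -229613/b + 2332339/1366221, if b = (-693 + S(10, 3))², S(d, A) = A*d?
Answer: 237173939806/200182799583 ≈ 1.1848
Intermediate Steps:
b = 439569 (b = (-693 + 3*10)² = (-693 + 30)² = (-663)² = 439569)
-229613/b + 2332339/1366221 = -229613/439569 + 2332339/1366221 = 237173939806/200182799583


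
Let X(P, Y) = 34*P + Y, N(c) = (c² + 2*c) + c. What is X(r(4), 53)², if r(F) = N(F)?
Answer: 1010025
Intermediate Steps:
N(c) = c² + 3*c
r(F) = F*(3 + F)
X(P, Y) = Y + 34*P
X(r(4), 53)² = (53 + 34*(4*(3 + 4)))² = (53 + 34*(4*7))² = (53 + 34*28)² = (53 + 952)² = 1005² = 1010025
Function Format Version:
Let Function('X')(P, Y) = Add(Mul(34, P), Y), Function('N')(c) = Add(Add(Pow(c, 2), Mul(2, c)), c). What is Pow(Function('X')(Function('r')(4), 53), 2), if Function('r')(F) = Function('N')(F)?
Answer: 1010025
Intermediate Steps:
Function('N')(c) = Add(Pow(c, 2), Mul(3, c))
Function('r')(F) = Mul(F, Add(3, F))
Function('X')(P, Y) = Add(Y, Mul(34, P))
Pow(Function('X')(Function('r')(4), 53), 2) = Pow(Add(53, Mul(34, Mul(4, Add(3, 4)))), 2) = Pow(Add(53, Mul(34, Mul(4, 7))), 2) = Pow(Add(53, Mul(34, 28)), 2) = Pow(Add(53, 952), 2) = Pow(1005, 2) = 1010025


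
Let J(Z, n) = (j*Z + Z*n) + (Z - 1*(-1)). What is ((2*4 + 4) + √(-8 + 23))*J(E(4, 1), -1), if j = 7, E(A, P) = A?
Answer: 348 + 29*√15 ≈ 460.32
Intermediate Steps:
J(Z, n) = 1 + 8*Z + Z*n (J(Z, n) = (7*Z + Z*n) + (Z - 1*(-1)) = (7*Z + Z*n) + (Z + 1) = (7*Z + Z*n) + (1 + Z) = 1 + 8*Z + Z*n)
((2*4 + 4) + √(-8 + 23))*J(E(4, 1), -1) = ((2*4 + 4) + √(-8 + 23))*(1 + 8*4 + 4*(-1)) = ((8 + 4) + √15)*(1 + 32 - 4) = (12 + √15)*29 = 348 + 29*√15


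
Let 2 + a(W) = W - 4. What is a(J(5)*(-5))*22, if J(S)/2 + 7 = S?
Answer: 308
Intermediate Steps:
J(S) = -14 + 2*S
a(W) = -6 + W (a(W) = -2 + (W - 4) = -2 + (-4 + W) = -6 + W)
a(J(5)*(-5))*22 = (-6 + (-14 + 2*5)*(-5))*22 = (-6 + (-14 + 10)*(-5))*22 = (-6 - 4*(-5))*22 = (-6 + 20)*22 = 14*22 = 308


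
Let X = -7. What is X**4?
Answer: 2401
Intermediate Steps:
X**4 = (-7)**4 = 2401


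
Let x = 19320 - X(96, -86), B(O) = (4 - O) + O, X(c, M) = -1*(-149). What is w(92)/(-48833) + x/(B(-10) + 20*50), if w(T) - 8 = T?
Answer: 936077043/49028332 ≈ 19.093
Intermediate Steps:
w(T) = 8 + T
X(c, M) = 149
B(O) = 4
x = 19171 (x = 19320 - 1*149 = 19320 - 149 = 19171)
w(92)/(-48833) + x/(B(-10) + 20*50) = (8 + 92)/(-48833) + 19171/(4 + 20*50) = 100*(-1/48833) + 19171/(4 + 1000) = -100/48833 + 19171/1004 = 936077043/49028332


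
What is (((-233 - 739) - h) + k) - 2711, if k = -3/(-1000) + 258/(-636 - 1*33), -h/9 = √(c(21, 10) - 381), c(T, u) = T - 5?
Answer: -821394331/223000 + 9*I*√365 ≈ -3683.4 + 171.94*I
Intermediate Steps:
c(T, u) = -5 + T
h = -9*I*√365 (h = -9*√((-5 + 21) - 381) = -9*√(16 - 381) = -9*I*√365 ≈ -171.94*I)
k = -85331/223000 (k = -3*(-1/1000) + 258/(-636 - 33) = 3/1000 + 258/(-669) = 3/1000 + 258*(-1/669) = 3/1000 - 86/223 = -85331/223000 ≈ -0.38265)
(((-233 - 739) - h) + k) - 2711 = (((-233 - 739) - (-9)*I*√365) - 85331/223000) - 2711 = ((-972 + 9*I*√365) - 85331/223000) - 2711 = (-216841331/223000 + 9*I*√365) - 2711 = -821394331/223000 + 9*I*√365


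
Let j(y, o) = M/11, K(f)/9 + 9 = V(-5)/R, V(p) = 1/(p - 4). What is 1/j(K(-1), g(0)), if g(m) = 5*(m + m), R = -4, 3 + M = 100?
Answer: 11/97 ≈ 0.11340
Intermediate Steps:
M = 97 (M = -3 + 100 = 97)
V(p) = 1/(-4 + p)
g(m) = 10*m (g(m) = 5*(2*m) = 10*m)
K(f) = -323/4 (K(f) = -81 + 9*(1/(-4 - 5*(-4))) = -81 + 9*(-¼/(-9)) = -81 + 9*(-⅑*(-¼)) = -81 + 9*(1/36) = -81 + ¼ = -323/4)
j(y, o) = 97/11
1/j(K(-1), g(0)) = 1/(97/11) = 11/97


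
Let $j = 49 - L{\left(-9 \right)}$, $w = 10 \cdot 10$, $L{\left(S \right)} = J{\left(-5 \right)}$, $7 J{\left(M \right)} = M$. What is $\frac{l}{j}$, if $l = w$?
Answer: $\frac{175}{87} \approx 2.0115$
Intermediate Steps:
$J{\left(M \right)} = \frac{M}{7}$
$L{\left(S \right)} = - \frac{5}{7}$ ($L{\left(S \right)} = \frac{1}{7} \left(-5\right) = - \frac{5}{7}$)
$w = 100$
$l = 100$
$j = \frac{348}{7}$ ($j = 49 - - \frac{5}{7} = 49 + \frac{5}{7} = \frac{348}{7} \approx 49.714$)
$\frac{l}{j} = \frac{100}{\frac{348}{7}} = 100 \cdot \frac{7}{348} = \frac{175}{87}$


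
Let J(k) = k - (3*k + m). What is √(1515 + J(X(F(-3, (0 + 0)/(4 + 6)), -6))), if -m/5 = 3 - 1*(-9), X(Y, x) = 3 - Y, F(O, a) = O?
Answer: √1563 ≈ 39.535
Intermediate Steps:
m = -60 (m = -5*(3 - 1*(-9)) = -5*(3 + 9) = -5*12 = -60)
J(k) = 60 - 2*k (J(k) = k - (3*k - 60) = k - (-60 + 3*k) = k + (60 - 3*k) = 60 - 2*k)
√(1515 + J(X(F(-3, (0 + 0)/(4 + 6)), -6))) = √(1515 + (60 - 2*(3 - 1*(-3)))) = √(1515 + (60 - 2*(3 + 3))) = √(1515 + (60 - 2*6)) = √(1515 + (60 - 12)) = √(1515 + 48) = √1563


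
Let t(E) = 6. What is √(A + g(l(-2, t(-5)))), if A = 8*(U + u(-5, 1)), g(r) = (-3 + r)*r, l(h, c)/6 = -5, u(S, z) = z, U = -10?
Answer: 3*√102 ≈ 30.299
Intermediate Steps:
l(h, c) = -30 (l(h, c) = 6*(-5) = -30)
g(r) = r*(-3 + r)
A = -72 (A = 8*(-10 + 1) = 8*(-9) = -72)
√(A + g(l(-2, t(-5)))) = √(-72 - 30*(-3 - 30)) = √(-72 - 30*(-33)) = √(-72 + 990) = √918 = 3*√102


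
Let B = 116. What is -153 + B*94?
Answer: 10751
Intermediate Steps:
-153 + B*94 = -153 + 116*94 = -153 + 10904 = 10751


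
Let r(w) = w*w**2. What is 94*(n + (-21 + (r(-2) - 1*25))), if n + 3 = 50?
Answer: -658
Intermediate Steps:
r(w) = w**3
n = 47 (n = -3 + 50 = 47)
94*(n + (-21 + (r(-2) - 1*25))) = 94*(47 + (-21 + ((-2)**3 - 1*25))) = 94*(47 + (-21 + (-8 - 25))) = 94*(47 + (-21 - 33)) = 94*(47 - 54) = 94*(-7) = -658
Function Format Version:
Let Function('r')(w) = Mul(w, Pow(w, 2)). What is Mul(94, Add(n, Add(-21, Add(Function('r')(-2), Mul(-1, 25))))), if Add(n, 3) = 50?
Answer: -658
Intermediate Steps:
Function('r')(w) = Pow(w, 3)
n = 47 (n = Add(-3, 50) = 47)
Mul(94, Add(n, Add(-21, Add(Function('r')(-2), Mul(-1, 25))))) = Mul(94, Add(47, Add(-21, Add(Pow(-2, 3), Mul(-1, 25))))) = Mul(94, Add(47, Add(-21, Add(-8, -25)))) = Mul(94, Add(47, Add(-21, -33))) = Mul(94, Add(47, -54)) = Mul(94, -7) = -658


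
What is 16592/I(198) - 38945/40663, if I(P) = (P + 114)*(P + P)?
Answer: -258565759/313999686 ≈ -0.82346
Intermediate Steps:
I(P) = 2*P*(114 + P) (I(P) = (114 + P)*(2*P) = 2*P*(114 + P))
16592/I(198) - 38945/40663 = 16592/((2*198*(114 + 198))) - 38945/40663 = 16592/((2*198*312)) - 38945*1/40663 = 16592/123552 - 38945/40663 = 16592*(1/123552) - 38945/40663 = 1037/7722 - 38945/40663 = -258565759/313999686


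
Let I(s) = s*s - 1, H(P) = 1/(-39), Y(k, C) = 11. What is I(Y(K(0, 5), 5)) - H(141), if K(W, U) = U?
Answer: 4681/39 ≈ 120.03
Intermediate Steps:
H(P) = -1/39
I(s) = -1 + s**2 (I(s) = s**2 - 1 = -1 + s**2)
I(Y(K(0, 5), 5)) - H(141) = (-1 + 11**2) - 1*(-1/39) = (-1 + 121) + 1/39 = 120 + 1/39 = 4681/39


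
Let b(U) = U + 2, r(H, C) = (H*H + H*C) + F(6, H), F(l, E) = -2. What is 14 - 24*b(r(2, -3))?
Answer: 62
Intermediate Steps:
r(H, C) = -2 + H**2 + C*H (r(H, C) = (H*H + H*C) - 2 = (H**2 + C*H) - 2 = -2 + H**2 + C*H)
b(U) = 2 + U
14 - 24*b(r(2, -3)) = 14 - 24*(2 + (-2 + 2**2 - 3*2)) = 14 - 24*(2 + (-2 + 4 - 6)) = 14 - 24*(2 - 4) = 14 - 24*(-2) = 14 + 48 = 62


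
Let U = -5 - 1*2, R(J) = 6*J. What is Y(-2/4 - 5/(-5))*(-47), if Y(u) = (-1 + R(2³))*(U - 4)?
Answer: 24299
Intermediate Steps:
U = -7 (U = -5 - 2 = -7)
Y(u) = -517 (Y(u) = (-1 + 6*2³)*(-7 - 4) = (-1 + 6*8)*(-11) = (-1 + 48)*(-11) = 47*(-11) = -517)
Y(-2/4 - 5/(-5))*(-47) = -517*(-47) = 24299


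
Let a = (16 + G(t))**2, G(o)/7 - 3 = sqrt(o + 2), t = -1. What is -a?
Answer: -1936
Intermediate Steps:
G(o) = 21 + 7*sqrt(2 + o) (G(o) = 21 + 7*sqrt(o + 2) = 21 + 7*sqrt(2 + o))
a = 1936 (a = (16 + (21 + 7*sqrt(2 - 1)))**2 = (16 + (21 + 7*sqrt(1)))**2 = (16 + (21 + 7*1))**2 = (16 + (21 + 7))**2 = (16 + 28)**2 = 44**2 = 1936)
-a = -1*1936 = -1936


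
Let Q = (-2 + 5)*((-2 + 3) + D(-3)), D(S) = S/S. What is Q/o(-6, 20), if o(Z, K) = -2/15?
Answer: -45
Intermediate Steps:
D(S) = 1
o(Z, K) = -2/15 (o(Z, K) = -2*1/15 = -2/15)
Q = 6 (Q = (-2 + 5)*((-2 + 3) + 1) = 3*(1 + 1) = 3*2 = 6)
Q/o(-6, 20) = 6/(-2/15) = 6*(-15/2) = -45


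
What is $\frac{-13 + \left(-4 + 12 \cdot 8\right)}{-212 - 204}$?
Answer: $- \frac{79}{416} \approx -0.1899$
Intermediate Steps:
$\frac{-13 + \left(-4 + 12 \cdot 8\right)}{-212 - 204} = \frac{-13 + \left(-4 + 96\right)}{-416} = \left(-13 + 92\right) \left(- \frac{1}{416}\right) = 79 \left(- \frac{1}{416}\right) = - \frac{79}{416}$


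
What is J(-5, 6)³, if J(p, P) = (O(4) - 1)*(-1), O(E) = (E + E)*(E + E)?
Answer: -250047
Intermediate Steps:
O(E) = 4*E² (O(E) = (2*E)*(2*E) = 4*E²)
J(p, P) = -63 (J(p, P) = (4*4² - 1)*(-1) = (4*16 - 1)*(-1) = (64 - 1)*(-1) = 63*(-1) = -63)
J(-5, 6)³ = (-63)³ = -250047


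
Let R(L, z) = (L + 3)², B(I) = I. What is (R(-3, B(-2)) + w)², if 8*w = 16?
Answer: 4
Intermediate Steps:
w = 2 (w = (⅛)*16 = 2)
R(L, z) = (3 + L)²
(R(-3, B(-2)) + w)² = ((3 - 3)² + 2)² = (0² + 2)² = (0 + 2)² = 2² = 4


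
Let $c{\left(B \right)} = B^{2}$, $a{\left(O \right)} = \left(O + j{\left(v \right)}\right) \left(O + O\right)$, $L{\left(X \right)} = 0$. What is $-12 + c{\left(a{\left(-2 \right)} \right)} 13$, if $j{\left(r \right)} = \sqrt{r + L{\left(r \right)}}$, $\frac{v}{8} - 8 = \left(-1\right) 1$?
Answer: $12468 - 1664 \sqrt{14} \approx 6241.9$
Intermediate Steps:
$v = 56$ ($v = 64 + 8 \left(\left(-1\right) 1\right) = 64 + 8 \left(-1\right) = 64 - 8 = 56$)
$j{\left(r \right)} = \sqrt{r}$ ($j{\left(r \right)} = \sqrt{r + 0} = \sqrt{r}$)
$a{\left(O \right)} = 2 O \left(O + 2 \sqrt{14}\right)$ ($a{\left(O \right)} = \left(O + \sqrt{56}\right) \left(O + O\right) = \left(O + 2 \sqrt{14}\right) 2 O = 2 O \left(O + 2 \sqrt{14}\right)$)
$-12 + c{\left(a{\left(-2 \right)} \right)} 13 = -12 + \left(2 \left(-2\right) \left(-2 + 2 \sqrt{14}\right)\right)^{2} \cdot 13 = -12 + \left(8 - 8 \sqrt{14}\right)^{2} \cdot 13 = -12 + 13 \left(8 - 8 \sqrt{14}\right)^{2}$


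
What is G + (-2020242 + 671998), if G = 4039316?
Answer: 2691072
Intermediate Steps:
G + (-2020242 + 671998) = 4039316 + (-2020242 + 671998) = 4039316 - 1348244 = 2691072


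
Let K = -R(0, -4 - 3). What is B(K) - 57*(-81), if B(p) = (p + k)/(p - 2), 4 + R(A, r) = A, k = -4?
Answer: 4617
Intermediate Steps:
R(A, r) = -4 + A
K = 4 (K = -(-4 + 0) = -1*(-4) = 4)
B(p) = (-4 + p)/(-2 + p) (B(p) = (p - 4)/(p - 2) = (-4 + p)/(-2 + p))
B(K) - 57*(-81) = (-4 + 4)/(-2 + 4) - 57*(-81) = 0/2 + 4617 = (½)*0 + 4617 = 0 + 4617 = 4617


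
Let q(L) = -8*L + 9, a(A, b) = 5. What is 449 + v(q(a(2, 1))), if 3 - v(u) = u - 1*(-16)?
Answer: 467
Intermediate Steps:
q(L) = 9 - 8*L
v(u) = -13 - u (v(u) = 3 - (u - 1*(-16)) = 3 - (u + 16) = 3 - (16 + u) = 3 + (-16 - u) = -13 - u)
449 + v(q(a(2, 1))) = 449 + (-13 - (9 - 8*5)) = 449 + (-13 - (9 - 40)) = 449 + (-13 - 1*(-31)) = 449 + (-13 + 31) = 449 + 18 = 467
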